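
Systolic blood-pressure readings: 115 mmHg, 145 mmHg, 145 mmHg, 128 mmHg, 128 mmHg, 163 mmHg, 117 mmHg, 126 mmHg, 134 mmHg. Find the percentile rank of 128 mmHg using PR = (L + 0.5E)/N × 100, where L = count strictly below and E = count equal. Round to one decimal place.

44.4

N = 9.
Strictly below 128: 3. Equal to 128: 2.
PR = (3 + 0.5·2)/9 × 100 = 44.4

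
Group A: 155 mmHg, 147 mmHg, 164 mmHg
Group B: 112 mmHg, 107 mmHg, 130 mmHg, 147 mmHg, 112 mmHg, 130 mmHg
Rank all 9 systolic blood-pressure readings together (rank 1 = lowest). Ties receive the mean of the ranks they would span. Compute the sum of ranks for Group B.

21.5

Sorted (ascending): 107, 112, 112, 130, 130, 147, 147, 155, 164
The 2 values of 112 occupy positions 2–3 → average rank (2+3)/2 = 2.5.
The 2 values of 130 occupy positions 4–5 → average rank (4+5)/2 = 4.5.
The 2 values of 147 occupy positions 6–7 → average rank (6+7)/2 = 6.5.
Group B values → pooled ranks: 112→2.5, 107→1, 130→4.5, 147→6.5, 112→2.5, 130→4.5
Rank sum = 2.5 + 1 + 4.5 + 6.5 + 2.5 + 4.5 = 21.5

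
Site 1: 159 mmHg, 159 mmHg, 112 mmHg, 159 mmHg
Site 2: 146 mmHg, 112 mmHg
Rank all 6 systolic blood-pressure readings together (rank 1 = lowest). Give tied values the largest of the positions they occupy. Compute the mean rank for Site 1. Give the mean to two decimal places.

5.00

Sorted (ascending): 112, 112, 146, 159, 159, 159
The 2 values of 112 occupy positions 1–2 → each gets rank 2.
The 3 values of 159 occupy positions 4–6 → each gets rank 6.
Site 1 values → pooled ranks: 159→6, 159→6, 112→2, 159→6
Mean rank = (6 + 6 + 2 + 6) / 4 = 5.00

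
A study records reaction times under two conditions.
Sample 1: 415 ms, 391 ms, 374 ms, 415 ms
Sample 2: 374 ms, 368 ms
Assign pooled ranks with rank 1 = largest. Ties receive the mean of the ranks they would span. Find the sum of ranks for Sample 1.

Sorted (descending): 415, 415, 391, 374, 374, 368
The 2 values of 415 occupy positions 1–2 → average rank (1+2)/2 = 1.5.
The 2 values of 374 occupy positions 4–5 → average rank (4+5)/2 = 4.5.
Sample 1 values → pooled ranks: 415→1.5, 391→3, 374→4.5, 415→1.5
Rank sum = 1.5 + 3 + 4.5 + 1.5 = 10.5

10.5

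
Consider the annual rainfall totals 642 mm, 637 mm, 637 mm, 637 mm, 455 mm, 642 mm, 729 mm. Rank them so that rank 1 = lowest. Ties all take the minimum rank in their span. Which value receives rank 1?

455

Sorted (ascending): 455, 637, 637, 637, 642, 642, 729
The 3 values of 637 occupy positions 2–4 → each gets rank 2.
The 2 values of 642 occupy positions 5–6 → each gets rank 5.
Rank 1 → value 455.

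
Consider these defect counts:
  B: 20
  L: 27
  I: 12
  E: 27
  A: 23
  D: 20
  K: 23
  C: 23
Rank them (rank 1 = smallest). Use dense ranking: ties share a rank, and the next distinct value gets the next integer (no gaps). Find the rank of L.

Sorted (ascending): 12, 20, 20, 23, 23, 23, 27, 27
The 2 values of 20 share dense rank 2.
The 3 values of 23 share dense rank 3.
The 2 values of 27 share dense rank 4.
Remaining distinct values take the next consecutive integers.
L has value 27 → rank 4.

4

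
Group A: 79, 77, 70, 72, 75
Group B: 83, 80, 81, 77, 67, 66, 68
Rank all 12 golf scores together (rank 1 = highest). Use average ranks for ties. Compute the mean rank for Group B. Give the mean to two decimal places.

6.36

Sorted (descending): 83, 81, 80, 79, 77, 77, 75, 72, 70, 68, 67, 66
The 2 values of 77 occupy positions 5–6 → average rank (5+6)/2 = 5.5.
Group B values → pooled ranks: 83→1, 80→3, 81→2, 77→5.5, 67→11, 66→12, 68→10
Mean rank = (1 + 3 + 2 + 5.5 + 11 + 12 + 10) / 7 = 6.36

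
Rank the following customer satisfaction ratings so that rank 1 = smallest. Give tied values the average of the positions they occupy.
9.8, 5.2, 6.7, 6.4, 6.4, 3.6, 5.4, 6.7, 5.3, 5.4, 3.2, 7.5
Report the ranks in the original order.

Sorted (ascending): 3.2, 3.6, 5.2, 5.3, 5.4, 5.4, 6.4, 6.4, 6.7, 6.7, 7.5, 9.8
The 2 values of 5.4 occupy positions 5–6 → average rank (5+6)/2 = 5.5.
The 2 values of 6.4 occupy positions 7–8 → average rank (7+8)/2 = 7.5.
The 2 values of 6.7 occupy positions 9–10 → average rank (9+10)/2 = 9.5.

12, 3, 9.5, 7.5, 7.5, 2, 5.5, 9.5, 4, 5.5, 1, 11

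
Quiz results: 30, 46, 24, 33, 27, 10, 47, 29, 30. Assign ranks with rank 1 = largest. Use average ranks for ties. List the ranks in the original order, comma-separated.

4.5, 2, 8, 3, 7, 9, 1, 6, 4.5

Sorted (descending): 47, 46, 33, 30, 30, 29, 27, 24, 10
The 2 values of 30 occupy positions 4–5 → average rank (4+5)/2 = 4.5.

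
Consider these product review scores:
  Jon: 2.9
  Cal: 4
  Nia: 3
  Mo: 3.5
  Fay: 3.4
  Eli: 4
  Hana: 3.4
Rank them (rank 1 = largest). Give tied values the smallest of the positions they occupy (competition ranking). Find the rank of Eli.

1

Sorted (descending): 4, 4, 3.5, 3.4, 3.4, 3, 2.9
The 2 values of 4 occupy positions 1–2 → each gets rank 1.
The 2 values of 3.4 occupy positions 4–5 → each gets rank 4.
Eli has value 4 → rank 1.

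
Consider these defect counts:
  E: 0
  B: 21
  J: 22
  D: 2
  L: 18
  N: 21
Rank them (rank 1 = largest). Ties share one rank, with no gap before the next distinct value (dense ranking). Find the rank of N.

Sorted (descending): 22, 21, 21, 18, 2, 0
The 2 values of 21 share dense rank 2.
Remaining distinct values take the next consecutive integers.
N has value 21 → rank 2.

2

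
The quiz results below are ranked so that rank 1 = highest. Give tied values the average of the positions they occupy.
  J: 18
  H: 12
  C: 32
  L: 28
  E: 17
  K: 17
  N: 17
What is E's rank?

5

Sorted (descending): 32, 28, 18, 17, 17, 17, 12
The 3 values of 17 occupy positions 4–6 → average rank 5.
E has value 17 → rank 5.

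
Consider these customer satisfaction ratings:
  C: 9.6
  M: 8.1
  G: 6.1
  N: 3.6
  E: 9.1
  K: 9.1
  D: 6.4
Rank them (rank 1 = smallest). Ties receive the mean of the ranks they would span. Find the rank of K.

Sorted (ascending): 3.6, 6.1, 6.4, 8.1, 9.1, 9.1, 9.6
The 2 values of 9.1 occupy positions 5–6 → average rank (5+6)/2 = 5.5.
K has value 9.1 → rank 5.5.

5.5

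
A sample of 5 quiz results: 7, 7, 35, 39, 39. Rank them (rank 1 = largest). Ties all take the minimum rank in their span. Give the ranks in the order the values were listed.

4, 4, 3, 1, 1

Sorted (descending): 39, 39, 35, 7, 7
The 2 values of 39 occupy positions 1–2 → each gets rank 1.
The 2 values of 7 occupy positions 4–5 → each gets rank 4.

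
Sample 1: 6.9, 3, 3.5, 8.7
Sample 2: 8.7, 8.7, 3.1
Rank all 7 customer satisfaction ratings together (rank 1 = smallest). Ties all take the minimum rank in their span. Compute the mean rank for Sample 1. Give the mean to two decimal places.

3.25

Sorted (ascending): 3, 3.1, 3.5, 6.9, 8.7, 8.7, 8.7
The 3 values of 8.7 occupy positions 5–7 → each gets rank 5.
Sample 1 values → pooled ranks: 6.9→4, 3→1, 3.5→3, 8.7→5
Mean rank = (4 + 1 + 3 + 5) / 4 = 3.25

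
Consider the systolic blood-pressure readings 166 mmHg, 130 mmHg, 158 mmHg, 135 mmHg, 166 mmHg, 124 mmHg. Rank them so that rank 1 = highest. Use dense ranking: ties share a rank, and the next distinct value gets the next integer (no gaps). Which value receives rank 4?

130

Sorted (descending): 166, 166, 158, 135, 130, 124
The 2 values of 166 share dense rank 1.
Remaining distinct values take the next consecutive integers.
Rank 4 → value 130.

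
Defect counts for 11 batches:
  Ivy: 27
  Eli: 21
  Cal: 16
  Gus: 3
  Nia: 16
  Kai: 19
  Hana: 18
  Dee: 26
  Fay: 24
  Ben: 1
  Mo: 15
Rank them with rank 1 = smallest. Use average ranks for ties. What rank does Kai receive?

Sorted (ascending): 1, 3, 15, 16, 16, 18, 19, 21, 24, 26, 27
The 2 values of 16 occupy positions 4–5 → average rank (4+5)/2 = 4.5.
Kai has value 19 → rank 7.

7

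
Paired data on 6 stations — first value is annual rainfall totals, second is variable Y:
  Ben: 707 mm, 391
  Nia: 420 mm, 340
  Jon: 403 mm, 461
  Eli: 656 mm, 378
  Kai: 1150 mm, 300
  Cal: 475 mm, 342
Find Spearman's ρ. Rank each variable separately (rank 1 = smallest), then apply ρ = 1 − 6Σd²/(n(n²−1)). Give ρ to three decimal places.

-0.429

Ranks of variable 1: 5, 2, 1, 4, 6, 3
Ranks of variable 2: 5, 2, 6, 4, 1, 3
d = r₁ − r₂: 0, 0, -5, 0, 5, 0
d²: 0, 0, 25, 0, 25, 0; Σd² = 50
ρ = 1 − 6·50/(6·35) = 1 − 300/210 = -0.429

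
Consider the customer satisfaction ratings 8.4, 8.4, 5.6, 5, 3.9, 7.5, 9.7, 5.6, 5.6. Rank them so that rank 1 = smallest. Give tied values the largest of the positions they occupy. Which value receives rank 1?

Sorted (ascending): 3.9, 5, 5.6, 5.6, 5.6, 7.5, 8.4, 8.4, 9.7
The 3 values of 5.6 occupy positions 3–5 → each gets rank 5.
The 2 values of 8.4 occupy positions 7–8 → each gets rank 8.
Rank 1 → value 3.9.

3.9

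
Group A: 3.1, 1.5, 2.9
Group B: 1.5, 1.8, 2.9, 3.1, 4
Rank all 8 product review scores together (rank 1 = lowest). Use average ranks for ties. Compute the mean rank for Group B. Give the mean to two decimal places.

4.70

Sorted (ascending): 1.5, 1.5, 1.8, 2.9, 2.9, 3.1, 3.1, 4
The 2 values of 1.5 occupy positions 1–2 → average rank (1+2)/2 = 1.5.
The 2 values of 2.9 occupy positions 4–5 → average rank (4+5)/2 = 4.5.
The 2 values of 3.1 occupy positions 6–7 → average rank (6+7)/2 = 6.5.
Group B values → pooled ranks: 1.5→1.5, 1.8→3, 2.9→4.5, 3.1→6.5, 4→8
Mean rank = (1.5 + 3 + 4.5 + 6.5 + 8) / 5 = 4.70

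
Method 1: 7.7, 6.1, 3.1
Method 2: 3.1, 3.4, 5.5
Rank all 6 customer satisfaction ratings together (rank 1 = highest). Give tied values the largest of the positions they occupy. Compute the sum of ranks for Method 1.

Sorted (descending): 7.7, 6.1, 5.5, 3.4, 3.1, 3.1
The 2 values of 3.1 occupy positions 5–6 → each gets rank 6.
Method 1 values → pooled ranks: 7.7→1, 6.1→2, 3.1→6
Rank sum = 1 + 2 + 6 = 9

9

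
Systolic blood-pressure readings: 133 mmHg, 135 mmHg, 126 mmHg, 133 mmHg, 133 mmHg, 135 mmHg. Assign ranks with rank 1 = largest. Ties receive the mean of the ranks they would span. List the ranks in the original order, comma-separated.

4, 1.5, 6, 4, 4, 1.5

Sorted (descending): 135, 135, 133, 133, 133, 126
The 2 values of 135 occupy positions 1–2 → average rank (1+2)/2 = 1.5.
The 3 values of 133 occupy positions 3–5 → average rank 4.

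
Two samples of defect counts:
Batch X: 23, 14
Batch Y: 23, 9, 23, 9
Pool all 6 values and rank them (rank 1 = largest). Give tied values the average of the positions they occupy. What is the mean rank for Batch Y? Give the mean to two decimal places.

Sorted (descending): 23, 23, 23, 14, 9, 9
The 3 values of 23 occupy positions 1–3 → average rank 2.
The 2 values of 9 occupy positions 5–6 → average rank (5+6)/2 = 5.5.
Batch Y values → pooled ranks: 23→2, 9→5.5, 23→2, 9→5.5
Mean rank = (2 + 5.5 + 2 + 5.5) / 4 = 3.75

3.75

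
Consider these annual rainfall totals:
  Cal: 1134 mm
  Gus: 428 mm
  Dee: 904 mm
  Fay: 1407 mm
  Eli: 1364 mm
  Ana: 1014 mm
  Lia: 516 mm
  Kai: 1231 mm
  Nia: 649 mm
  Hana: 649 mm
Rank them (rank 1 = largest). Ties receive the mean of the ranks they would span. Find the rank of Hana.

Sorted (descending): 1407, 1364, 1231, 1134, 1014, 904, 649, 649, 516, 428
The 2 values of 649 occupy positions 7–8 → average rank (7+8)/2 = 7.5.
Hana has value 649 mm → rank 7.5.

7.5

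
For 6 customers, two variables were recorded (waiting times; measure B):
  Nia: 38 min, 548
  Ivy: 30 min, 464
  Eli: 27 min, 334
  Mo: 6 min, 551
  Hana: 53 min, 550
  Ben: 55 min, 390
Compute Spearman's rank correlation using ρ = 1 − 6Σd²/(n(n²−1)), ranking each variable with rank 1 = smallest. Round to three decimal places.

-0.200

Ranks of variable 1: 4, 3, 2, 1, 5, 6
Ranks of variable 2: 4, 3, 1, 6, 5, 2
d = r₁ − r₂: 0, 0, 1, -5, 0, 4
d²: 0, 0, 1, 25, 0, 16; Σd² = 42
ρ = 1 − 6·42/(6·35) = 1 − 252/210 = -0.200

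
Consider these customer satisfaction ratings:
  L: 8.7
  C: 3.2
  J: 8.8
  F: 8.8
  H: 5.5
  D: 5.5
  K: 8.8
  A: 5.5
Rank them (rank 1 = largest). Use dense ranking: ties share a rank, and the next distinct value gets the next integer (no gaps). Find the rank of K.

Sorted (descending): 8.8, 8.8, 8.8, 8.7, 5.5, 5.5, 5.5, 3.2
The 3 values of 8.8 share dense rank 1.
The 3 values of 5.5 share dense rank 3.
Remaining distinct values take the next consecutive integers.
K has value 8.8 → rank 1.

1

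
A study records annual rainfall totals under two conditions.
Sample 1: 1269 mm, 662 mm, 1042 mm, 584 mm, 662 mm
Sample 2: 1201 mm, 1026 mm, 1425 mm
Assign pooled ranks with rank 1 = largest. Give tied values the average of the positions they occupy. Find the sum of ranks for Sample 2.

Sorted (descending): 1425, 1269, 1201, 1042, 1026, 662, 662, 584
The 2 values of 662 occupy positions 6–7 → average rank (6+7)/2 = 6.5.
Sample 2 values → pooled ranks: 1201→3, 1026→5, 1425→1
Rank sum = 3 + 5 + 1 = 9

9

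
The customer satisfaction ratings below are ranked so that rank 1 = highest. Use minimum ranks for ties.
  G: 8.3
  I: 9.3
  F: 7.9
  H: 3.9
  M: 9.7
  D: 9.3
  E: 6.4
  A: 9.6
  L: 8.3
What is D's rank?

Sorted (descending): 9.7, 9.6, 9.3, 9.3, 8.3, 8.3, 7.9, 6.4, 3.9
The 2 values of 9.3 occupy positions 3–4 → each gets rank 3.
The 2 values of 8.3 occupy positions 5–6 → each gets rank 5.
D has value 9.3 → rank 3.

3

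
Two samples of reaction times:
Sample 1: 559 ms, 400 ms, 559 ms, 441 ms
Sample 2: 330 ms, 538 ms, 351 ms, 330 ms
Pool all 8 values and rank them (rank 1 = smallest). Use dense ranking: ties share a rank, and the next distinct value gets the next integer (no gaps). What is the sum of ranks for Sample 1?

19

Sorted (ascending): 330, 330, 351, 400, 441, 538, 559, 559
The 2 values of 330 share dense rank 1.
The 2 values of 559 share dense rank 6.
Remaining distinct values take the next consecutive integers.
Sample 1 values → pooled ranks: 559→6, 400→3, 559→6, 441→4
Rank sum = 6 + 3 + 6 + 4 = 19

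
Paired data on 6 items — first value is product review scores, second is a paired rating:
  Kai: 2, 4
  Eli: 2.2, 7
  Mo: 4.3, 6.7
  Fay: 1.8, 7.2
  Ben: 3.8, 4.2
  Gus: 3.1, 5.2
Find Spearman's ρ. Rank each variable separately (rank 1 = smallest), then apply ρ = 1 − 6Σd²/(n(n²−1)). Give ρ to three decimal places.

Ranks of variable 1: 2, 3, 6, 1, 5, 4
Ranks of variable 2: 1, 5, 4, 6, 2, 3
d = r₁ − r₂: 1, -2, 2, -5, 3, 1
d²: 1, 4, 4, 25, 9, 1; Σd² = 44
ρ = 1 − 6·44/(6·35) = 1 − 264/210 = -0.257

-0.257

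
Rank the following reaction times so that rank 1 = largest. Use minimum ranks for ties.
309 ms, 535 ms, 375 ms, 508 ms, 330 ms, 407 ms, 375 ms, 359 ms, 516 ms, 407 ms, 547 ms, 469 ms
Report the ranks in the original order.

12, 2, 8, 4, 11, 6, 8, 10, 3, 6, 1, 5

Sorted (descending): 547, 535, 516, 508, 469, 407, 407, 375, 375, 359, 330, 309
The 2 values of 407 occupy positions 6–7 → each gets rank 6.
The 2 values of 375 occupy positions 8–9 → each gets rank 8.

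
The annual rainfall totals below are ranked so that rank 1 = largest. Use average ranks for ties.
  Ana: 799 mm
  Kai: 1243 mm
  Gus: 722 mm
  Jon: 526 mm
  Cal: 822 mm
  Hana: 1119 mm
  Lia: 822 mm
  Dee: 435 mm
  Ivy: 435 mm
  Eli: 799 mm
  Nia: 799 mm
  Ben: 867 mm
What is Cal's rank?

4.5

Sorted (descending): 1243, 1119, 867, 822, 822, 799, 799, 799, 722, 526, 435, 435
The 2 values of 822 occupy positions 4–5 → average rank (4+5)/2 = 4.5.
The 3 values of 799 occupy positions 6–8 → average rank 7.
The 2 values of 435 occupy positions 11–12 → average rank (11+12)/2 = 11.5.
Cal has value 822 mm → rank 4.5.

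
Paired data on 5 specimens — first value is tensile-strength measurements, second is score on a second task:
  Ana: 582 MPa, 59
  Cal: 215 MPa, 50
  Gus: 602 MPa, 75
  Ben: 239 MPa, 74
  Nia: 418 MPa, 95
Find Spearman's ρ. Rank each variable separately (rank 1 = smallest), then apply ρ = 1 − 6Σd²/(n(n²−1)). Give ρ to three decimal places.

Ranks of variable 1: 4, 1, 5, 2, 3
Ranks of variable 2: 2, 1, 4, 3, 5
d = r₁ − r₂: 2, 0, 1, -1, -2
d²: 4, 0, 1, 1, 4; Σd² = 10
ρ = 1 − 6·10/(5·24) = 1 − 60/120 = 0.500

0.500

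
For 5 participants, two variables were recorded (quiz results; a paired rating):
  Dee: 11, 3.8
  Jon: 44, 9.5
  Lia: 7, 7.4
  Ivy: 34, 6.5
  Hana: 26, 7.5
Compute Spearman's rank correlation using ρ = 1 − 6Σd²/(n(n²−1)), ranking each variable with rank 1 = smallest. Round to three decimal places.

Ranks of variable 1: 2, 5, 1, 4, 3
Ranks of variable 2: 1, 5, 3, 2, 4
d = r₁ − r₂: 1, 0, -2, 2, -1
d²: 1, 0, 4, 4, 1; Σd² = 10
ρ = 1 − 6·10/(5·24) = 1 − 60/120 = 0.500

0.500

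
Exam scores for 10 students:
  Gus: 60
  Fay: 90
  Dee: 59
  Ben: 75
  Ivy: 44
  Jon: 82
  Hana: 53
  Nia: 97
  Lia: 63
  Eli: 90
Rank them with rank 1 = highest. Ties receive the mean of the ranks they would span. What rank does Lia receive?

Sorted (descending): 97, 90, 90, 82, 75, 63, 60, 59, 53, 44
The 2 values of 90 occupy positions 2–3 → average rank (2+3)/2 = 2.5.
Lia has value 63 → rank 6.

6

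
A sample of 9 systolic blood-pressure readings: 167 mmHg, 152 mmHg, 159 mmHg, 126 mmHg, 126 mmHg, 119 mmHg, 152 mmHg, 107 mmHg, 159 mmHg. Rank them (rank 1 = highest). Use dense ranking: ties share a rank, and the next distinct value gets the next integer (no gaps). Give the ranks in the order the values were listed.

Sorted (descending): 167, 159, 159, 152, 152, 126, 126, 119, 107
The 2 values of 159 share dense rank 2.
The 2 values of 152 share dense rank 3.
The 2 values of 126 share dense rank 4.
Remaining distinct values take the next consecutive integers.

1, 3, 2, 4, 4, 5, 3, 6, 2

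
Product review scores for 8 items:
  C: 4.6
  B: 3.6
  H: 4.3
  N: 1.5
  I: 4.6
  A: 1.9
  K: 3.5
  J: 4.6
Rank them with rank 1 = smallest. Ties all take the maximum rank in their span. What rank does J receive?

8

Sorted (ascending): 1.5, 1.9, 3.5, 3.6, 4.3, 4.6, 4.6, 4.6
The 3 values of 4.6 occupy positions 6–8 → each gets rank 8.
J has value 4.6 → rank 8.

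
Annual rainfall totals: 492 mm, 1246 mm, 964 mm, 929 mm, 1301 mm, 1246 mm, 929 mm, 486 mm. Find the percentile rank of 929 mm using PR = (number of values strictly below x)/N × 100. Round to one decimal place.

25.0

N = 8.
Strictly below 929: 2. Equal to 929: 2.
PR = 2/8 × 100 = 25.0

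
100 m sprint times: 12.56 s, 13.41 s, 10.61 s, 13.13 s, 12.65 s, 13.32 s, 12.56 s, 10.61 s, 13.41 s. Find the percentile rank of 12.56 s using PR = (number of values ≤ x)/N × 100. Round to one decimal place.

44.4

N = 9.
Strictly below 12.56: 2. Equal to 12.56: 2.
PR = 4/9 × 100 = 44.4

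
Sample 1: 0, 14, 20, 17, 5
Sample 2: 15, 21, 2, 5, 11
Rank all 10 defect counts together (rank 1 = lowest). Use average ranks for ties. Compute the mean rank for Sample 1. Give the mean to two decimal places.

Sorted (ascending): 0, 2, 5, 5, 11, 14, 15, 17, 20, 21
The 2 values of 5 occupy positions 3–4 → average rank (3+4)/2 = 3.5.
Sample 1 values → pooled ranks: 0→1, 14→6, 20→9, 17→8, 5→3.5
Mean rank = (1 + 6 + 9 + 8 + 3.5) / 5 = 5.50

5.50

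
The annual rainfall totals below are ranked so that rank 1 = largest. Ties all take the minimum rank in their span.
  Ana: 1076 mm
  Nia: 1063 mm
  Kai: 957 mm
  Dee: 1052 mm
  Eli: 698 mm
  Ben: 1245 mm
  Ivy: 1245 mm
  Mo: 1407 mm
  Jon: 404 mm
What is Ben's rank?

Sorted (descending): 1407, 1245, 1245, 1076, 1063, 1052, 957, 698, 404
The 2 values of 1245 occupy positions 2–3 → each gets rank 2.
Ben has value 1245 mm → rank 2.

2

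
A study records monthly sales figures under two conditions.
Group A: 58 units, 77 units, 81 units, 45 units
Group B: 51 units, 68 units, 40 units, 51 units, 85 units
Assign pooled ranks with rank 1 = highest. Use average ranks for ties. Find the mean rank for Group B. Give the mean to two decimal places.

5.40

Sorted (descending): 85, 81, 77, 68, 58, 51, 51, 45, 40
The 2 values of 51 occupy positions 6–7 → average rank (6+7)/2 = 6.5.
Group B values → pooled ranks: 51→6.5, 68→4, 40→9, 51→6.5, 85→1
Mean rank = (6.5 + 4 + 9 + 6.5 + 1) / 5 = 5.40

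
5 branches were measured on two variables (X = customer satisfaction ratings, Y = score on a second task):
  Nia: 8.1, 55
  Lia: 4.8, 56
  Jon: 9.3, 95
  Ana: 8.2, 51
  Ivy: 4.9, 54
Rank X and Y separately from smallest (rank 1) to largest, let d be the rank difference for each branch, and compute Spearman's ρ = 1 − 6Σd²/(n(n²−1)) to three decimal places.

0.100

Ranks of variable 1: 3, 1, 5, 4, 2
Ranks of variable 2: 3, 4, 5, 1, 2
d = r₁ − r₂: 0, -3, 0, 3, 0
d²: 0, 9, 0, 9, 0; Σd² = 18
ρ = 1 − 6·18/(5·24) = 1 − 108/120 = 0.100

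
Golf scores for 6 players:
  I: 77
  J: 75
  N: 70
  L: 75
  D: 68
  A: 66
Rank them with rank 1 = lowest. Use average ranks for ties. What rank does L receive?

4.5

Sorted (ascending): 66, 68, 70, 75, 75, 77
The 2 values of 75 occupy positions 4–5 → average rank (4+5)/2 = 4.5.
L has value 75 → rank 4.5.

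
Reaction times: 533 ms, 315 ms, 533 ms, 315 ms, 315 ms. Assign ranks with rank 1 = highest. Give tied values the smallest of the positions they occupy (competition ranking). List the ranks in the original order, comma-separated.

1, 3, 1, 3, 3

Sorted (descending): 533, 533, 315, 315, 315
The 2 values of 533 occupy positions 1–2 → each gets rank 1.
The 3 values of 315 occupy positions 3–5 → each gets rank 3.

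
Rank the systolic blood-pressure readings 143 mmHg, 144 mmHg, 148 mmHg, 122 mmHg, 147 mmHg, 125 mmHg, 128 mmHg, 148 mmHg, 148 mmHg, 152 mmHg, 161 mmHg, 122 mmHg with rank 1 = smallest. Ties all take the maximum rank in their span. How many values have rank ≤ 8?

7

Sorted (ascending): 122, 122, 125, 128, 143, 144, 147, 148, 148, 148, 152, 161
The 2 values of 122 occupy positions 1–2 → each gets rank 2.
The 3 values of 148 occupy positions 8–10 → each gets rank 10.
Ranks ≤ 8: {2, 2, 3, 4, 5, 6, 7} → 7 values.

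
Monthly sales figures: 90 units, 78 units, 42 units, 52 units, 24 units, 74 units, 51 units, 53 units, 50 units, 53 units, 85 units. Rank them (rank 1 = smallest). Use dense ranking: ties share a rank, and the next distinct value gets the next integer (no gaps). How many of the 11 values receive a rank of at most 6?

7

Sorted (ascending): 24, 42, 50, 51, 52, 53, 53, 74, 78, 85, 90
The 2 values of 53 share dense rank 6.
Remaining distinct values take the next consecutive integers.
Ranks ≤ 6: {1, 2, 3, 4, 5, 6, 6} → 7 values.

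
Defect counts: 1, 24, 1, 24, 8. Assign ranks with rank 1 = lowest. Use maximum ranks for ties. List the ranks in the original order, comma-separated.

2, 5, 2, 5, 3

Sorted (ascending): 1, 1, 8, 24, 24
The 2 values of 1 occupy positions 1–2 → each gets rank 2.
The 2 values of 24 occupy positions 4–5 → each gets rank 5.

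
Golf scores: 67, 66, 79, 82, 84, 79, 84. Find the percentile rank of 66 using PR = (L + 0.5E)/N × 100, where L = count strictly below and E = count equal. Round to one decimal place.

N = 7.
Strictly below 66: 0. Equal to 66: 1.
PR = (0 + 0.5·1)/7 × 100 = 7.1

7.1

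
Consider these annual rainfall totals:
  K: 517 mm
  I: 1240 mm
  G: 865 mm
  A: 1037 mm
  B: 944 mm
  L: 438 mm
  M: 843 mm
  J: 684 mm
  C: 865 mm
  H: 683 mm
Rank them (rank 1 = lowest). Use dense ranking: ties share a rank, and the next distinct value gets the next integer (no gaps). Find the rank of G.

Sorted (ascending): 438, 517, 683, 684, 843, 865, 865, 944, 1037, 1240
The 2 values of 865 share dense rank 6.
Remaining distinct values take the next consecutive integers.
G has value 865 mm → rank 6.

6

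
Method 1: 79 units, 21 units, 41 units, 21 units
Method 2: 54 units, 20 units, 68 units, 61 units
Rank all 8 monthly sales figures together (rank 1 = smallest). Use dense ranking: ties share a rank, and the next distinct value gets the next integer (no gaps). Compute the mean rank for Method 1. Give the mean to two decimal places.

Sorted (ascending): 20, 21, 21, 41, 54, 61, 68, 79
The 2 values of 21 share dense rank 2.
Remaining distinct values take the next consecutive integers.
Method 1 values → pooled ranks: 79→7, 21→2, 41→3, 21→2
Mean rank = (7 + 2 + 3 + 2) / 4 = 3.50

3.50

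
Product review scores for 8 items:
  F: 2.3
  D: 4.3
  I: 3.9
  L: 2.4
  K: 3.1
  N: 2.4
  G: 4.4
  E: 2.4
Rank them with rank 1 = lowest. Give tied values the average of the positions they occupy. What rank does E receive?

3

Sorted (ascending): 2.3, 2.4, 2.4, 2.4, 3.1, 3.9, 4.3, 4.4
The 3 values of 2.4 occupy positions 2–4 → average rank 3.
E has value 2.4 → rank 3.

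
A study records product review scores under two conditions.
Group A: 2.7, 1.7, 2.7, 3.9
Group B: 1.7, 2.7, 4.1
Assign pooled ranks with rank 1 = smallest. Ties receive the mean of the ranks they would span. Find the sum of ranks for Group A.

15.5

Sorted (ascending): 1.7, 1.7, 2.7, 2.7, 2.7, 3.9, 4.1
The 2 values of 1.7 occupy positions 1–2 → average rank (1+2)/2 = 1.5.
The 3 values of 2.7 occupy positions 3–5 → average rank 4.
Group A values → pooled ranks: 2.7→4, 1.7→1.5, 2.7→4, 3.9→6
Rank sum = 4 + 1.5 + 4 + 6 = 15.5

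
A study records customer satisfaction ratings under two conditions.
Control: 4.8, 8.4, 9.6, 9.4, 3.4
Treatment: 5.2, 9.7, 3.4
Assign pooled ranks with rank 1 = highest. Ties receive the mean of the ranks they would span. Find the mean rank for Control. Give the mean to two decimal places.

4.50

Sorted (descending): 9.7, 9.6, 9.4, 8.4, 5.2, 4.8, 3.4, 3.4
The 2 values of 3.4 occupy positions 7–8 → average rank (7+8)/2 = 7.5.
Control values → pooled ranks: 4.8→6, 8.4→4, 9.6→2, 9.4→3, 3.4→7.5
Mean rank = (6 + 4 + 2 + 3 + 7.5) / 5 = 4.50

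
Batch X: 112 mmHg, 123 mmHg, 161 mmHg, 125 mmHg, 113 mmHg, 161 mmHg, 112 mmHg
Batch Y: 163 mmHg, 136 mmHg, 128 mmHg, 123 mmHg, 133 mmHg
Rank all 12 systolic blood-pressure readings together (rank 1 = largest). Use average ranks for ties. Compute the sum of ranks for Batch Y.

Sorted (descending): 163, 161, 161, 136, 133, 128, 125, 123, 123, 113, 112, 112
The 2 values of 161 occupy positions 2–3 → average rank (2+3)/2 = 2.5.
The 2 values of 123 occupy positions 8–9 → average rank (8+9)/2 = 8.5.
The 2 values of 112 occupy positions 11–12 → average rank (11+12)/2 = 11.5.
Batch Y values → pooled ranks: 163→1, 136→4, 128→6, 123→8.5, 133→5
Rank sum = 1 + 4 + 6 + 8.5 + 5 = 24.5

24.5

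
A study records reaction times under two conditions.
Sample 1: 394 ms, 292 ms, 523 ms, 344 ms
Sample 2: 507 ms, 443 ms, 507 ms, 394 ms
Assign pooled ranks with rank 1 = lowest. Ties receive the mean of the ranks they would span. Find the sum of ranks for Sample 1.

Sorted (ascending): 292, 344, 394, 394, 443, 507, 507, 523
The 2 values of 394 occupy positions 3–4 → average rank (3+4)/2 = 3.5.
The 2 values of 507 occupy positions 6–7 → average rank (6+7)/2 = 6.5.
Sample 1 values → pooled ranks: 394→3.5, 292→1, 523→8, 344→2
Rank sum = 3.5 + 1 + 8 + 2 = 14.5

14.5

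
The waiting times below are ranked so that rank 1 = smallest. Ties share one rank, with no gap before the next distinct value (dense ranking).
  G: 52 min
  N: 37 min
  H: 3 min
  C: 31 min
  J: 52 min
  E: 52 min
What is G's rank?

Sorted (ascending): 3, 31, 37, 52, 52, 52
The 3 values of 52 share dense rank 4.
Remaining distinct values take the next consecutive integers.
G has value 52 min → rank 4.

4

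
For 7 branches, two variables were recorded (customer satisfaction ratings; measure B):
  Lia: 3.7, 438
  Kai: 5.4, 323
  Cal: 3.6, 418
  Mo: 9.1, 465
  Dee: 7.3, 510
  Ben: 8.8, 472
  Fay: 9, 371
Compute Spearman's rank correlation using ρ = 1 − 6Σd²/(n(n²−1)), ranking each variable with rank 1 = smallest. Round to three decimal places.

0.250

Ranks of variable 1: 2, 3, 1, 7, 4, 5, 6
Ranks of variable 2: 4, 1, 3, 5, 7, 6, 2
d = r₁ − r₂: -2, 2, -2, 2, -3, -1, 4
d²: 4, 4, 4, 4, 9, 1, 16; Σd² = 42
ρ = 1 − 6·42/(7·48) = 1 − 252/336 = 0.250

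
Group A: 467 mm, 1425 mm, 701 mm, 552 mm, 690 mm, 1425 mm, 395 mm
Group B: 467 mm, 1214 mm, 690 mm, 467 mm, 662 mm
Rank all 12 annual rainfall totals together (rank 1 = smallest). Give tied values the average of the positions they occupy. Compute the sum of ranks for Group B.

Sorted (ascending): 395, 467, 467, 467, 552, 662, 690, 690, 701, 1214, 1425, 1425
The 3 values of 467 occupy positions 2–4 → average rank 3.
The 2 values of 690 occupy positions 7–8 → average rank (7+8)/2 = 7.5.
The 2 values of 1425 occupy positions 11–12 → average rank (11+12)/2 = 11.5.
Group B values → pooled ranks: 467→3, 1214→10, 690→7.5, 467→3, 662→6
Rank sum = 3 + 10 + 7.5 + 3 + 6 = 29.5

29.5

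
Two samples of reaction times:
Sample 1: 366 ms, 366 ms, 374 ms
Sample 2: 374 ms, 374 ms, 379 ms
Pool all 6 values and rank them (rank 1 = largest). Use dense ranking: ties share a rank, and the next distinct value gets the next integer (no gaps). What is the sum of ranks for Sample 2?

5

Sorted (descending): 379, 374, 374, 374, 366, 366
The 3 values of 374 share dense rank 2.
The 2 values of 366 share dense rank 3.
Remaining distinct values take the next consecutive integers.
Sample 2 values → pooled ranks: 374→2, 374→2, 379→1
Rank sum = 2 + 2 + 1 = 5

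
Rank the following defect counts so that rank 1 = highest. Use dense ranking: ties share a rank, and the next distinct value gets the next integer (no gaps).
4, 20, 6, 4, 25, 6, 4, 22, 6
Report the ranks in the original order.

Sorted (descending): 25, 22, 20, 6, 6, 6, 4, 4, 4
The 3 values of 6 share dense rank 4.
The 3 values of 4 share dense rank 5.
Remaining distinct values take the next consecutive integers.

5, 3, 4, 5, 1, 4, 5, 2, 4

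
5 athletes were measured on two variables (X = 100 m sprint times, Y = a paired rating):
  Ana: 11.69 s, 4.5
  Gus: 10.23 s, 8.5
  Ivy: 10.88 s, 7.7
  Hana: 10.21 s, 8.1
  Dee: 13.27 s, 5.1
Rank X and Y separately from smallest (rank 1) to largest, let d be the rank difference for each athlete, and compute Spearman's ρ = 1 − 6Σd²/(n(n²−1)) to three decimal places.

-0.800

Ranks of variable 1: 4, 2, 3, 1, 5
Ranks of variable 2: 1, 5, 3, 4, 2
d = r₁ − r₂: 3, -3, 0, -3, 3
d²: 9, 9, 0, 9, 9; Σd² = 36
ρ = 1 − 6·36/(5·24) = 1 − 216/120 = -0.800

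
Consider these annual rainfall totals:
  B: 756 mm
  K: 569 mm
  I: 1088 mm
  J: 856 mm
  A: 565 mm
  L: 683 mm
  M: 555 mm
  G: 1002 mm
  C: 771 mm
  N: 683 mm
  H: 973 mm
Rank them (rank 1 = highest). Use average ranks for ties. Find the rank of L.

7.5

Sorted (descending): 1088, 1002, 973, 856, 771, 756, 683, 683, 569, 565, 555
The 2 values of 683 occupy positions 7–8 → average rank (7+8)/2 = 7.5.
L has value 683 mm → rank 7.5.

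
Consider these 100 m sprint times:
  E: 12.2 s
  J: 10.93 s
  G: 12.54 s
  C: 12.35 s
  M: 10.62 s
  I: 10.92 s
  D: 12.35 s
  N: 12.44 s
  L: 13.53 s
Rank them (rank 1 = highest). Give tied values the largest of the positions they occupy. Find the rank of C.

5

Sorted (descending): 13.53, 12.54, 12.44, 12.35, 12.35, 12.2, 10.93, 10.92, 10.62
The 2 values of 12.35 occupy positions 4–5 → each gets rank 5.
C has value 12.35 s → rank 5.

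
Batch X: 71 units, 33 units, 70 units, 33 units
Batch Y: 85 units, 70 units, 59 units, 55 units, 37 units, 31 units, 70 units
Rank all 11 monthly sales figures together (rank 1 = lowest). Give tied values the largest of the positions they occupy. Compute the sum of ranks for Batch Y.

Sorted (ascending): 31, 33, 33, 37, 55, 59, 70, 70, 70, 71, 85
The 2 values of 33 occupy positions 2–3 → each gets rank 3.
The 3 values of 70 occupy positions 7–9 → each gets rank 9.
Batch Y values → pooled ranks: 85→11, 70→9, 59→6, 55→5, 37→4, 31→1, 70→9
Rank sum = 11 + 9 + 6 + 5 + 4 + 1 + 9 = 45

45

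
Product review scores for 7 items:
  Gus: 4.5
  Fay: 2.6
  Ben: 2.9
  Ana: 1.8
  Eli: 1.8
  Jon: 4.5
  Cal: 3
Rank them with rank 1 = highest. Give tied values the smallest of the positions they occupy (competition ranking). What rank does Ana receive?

Sorted (descending): 4.5, 4.5, 3, 2.9, 2.6, 1.8, 1.8
The 2 values of 4.5 occupy positions 1–2 → each gets rank 1.
The 2 values of 1.8 occupy positions 6–7 → each gets rank 6.
Ana has value 1.8 → rank 6.

6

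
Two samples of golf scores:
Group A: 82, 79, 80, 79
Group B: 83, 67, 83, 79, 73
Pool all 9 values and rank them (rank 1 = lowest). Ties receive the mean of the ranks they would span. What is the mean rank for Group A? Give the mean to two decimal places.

Sorted (ascending): 67, 73, 79, 79, 79, 80, 82, 83, 83
The 3 values of 79 occupy positions 3–5 → average rank 4.
The 2 values of 83 occupy positions 8–9 → average rank (8+9)/2 = 8.5.
Group A values → pooled ranks: 82→7, 79→4, 80→6, 79→4
Mean rank = (7 + 4 + 6 + 4) / 4 = 5.25

5.25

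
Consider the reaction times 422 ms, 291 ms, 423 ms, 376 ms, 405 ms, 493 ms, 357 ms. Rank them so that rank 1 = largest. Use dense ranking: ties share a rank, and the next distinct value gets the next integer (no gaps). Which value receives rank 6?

Sorted (descending): 493, 423, 422, 405, 376, 357, 291
No ties — each value takes its position as its rank.
Rank 6 → value 357.

357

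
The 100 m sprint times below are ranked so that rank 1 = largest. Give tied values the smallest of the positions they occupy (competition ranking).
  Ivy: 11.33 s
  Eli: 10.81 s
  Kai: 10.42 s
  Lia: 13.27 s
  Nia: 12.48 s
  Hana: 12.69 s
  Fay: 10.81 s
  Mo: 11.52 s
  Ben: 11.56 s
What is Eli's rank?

7

Sorted (descending): 13.27, 12.69, 12.48, 11.56, 11.52, 11.33, 10.81, 10.81, 10.42
The 2 values of 10.81 occupy positions 7–8 → each gets rank 7.
Eli has value 10.81 s → rank 7.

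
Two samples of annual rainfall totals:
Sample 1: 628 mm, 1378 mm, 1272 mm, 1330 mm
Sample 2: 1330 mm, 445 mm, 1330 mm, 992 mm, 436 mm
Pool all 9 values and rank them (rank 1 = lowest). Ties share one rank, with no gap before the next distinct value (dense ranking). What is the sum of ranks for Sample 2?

Sorted (ascending): 436, 445, 628, 992, 1272, 1330, 1330, 1330, 1378
The 3 values of 1330 share dense rank 6.
Remaining distinct values take the next consecutive integers.
Sample 2 values → pooled ranks: 1330→6, 445→2, 1330→6, 992→4, 436→1
Rank sum = 6 + 2 + 6 + 4 + 1 = 19

19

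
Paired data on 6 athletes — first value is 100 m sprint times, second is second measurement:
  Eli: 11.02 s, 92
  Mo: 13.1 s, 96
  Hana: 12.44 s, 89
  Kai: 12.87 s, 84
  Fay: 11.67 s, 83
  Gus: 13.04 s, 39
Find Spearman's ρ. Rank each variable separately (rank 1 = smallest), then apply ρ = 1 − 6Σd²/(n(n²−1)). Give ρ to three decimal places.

Ranks of variable 1: 1, 6, 3, 4, 2, 5
Ranks of variable 2: 5, 6, 4, 3, 2, 1
d = r₁ − r₂: -4, 0, -1, 1, 0, 4
d²: 16, 0, 1, 1, 0, 16; Σd² = 34
ρ = 1 − 6·34/(6·35) = 1 − 204/210 = 0.029

0.029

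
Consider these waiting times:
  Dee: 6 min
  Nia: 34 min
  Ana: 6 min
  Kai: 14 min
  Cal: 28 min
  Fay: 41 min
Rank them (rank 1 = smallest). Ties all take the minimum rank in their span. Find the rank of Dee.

Sorted (ascending): 6, 6, 14, 28, 34, 41
The 2 values of 6 occupy positions 1–2 → each gets rank 1.
Dee has value 6 min → rank 1.

1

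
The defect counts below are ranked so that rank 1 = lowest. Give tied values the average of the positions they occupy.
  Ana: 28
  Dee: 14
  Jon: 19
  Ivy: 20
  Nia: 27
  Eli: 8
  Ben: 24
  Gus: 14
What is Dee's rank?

2.5

Sorted (ascending): 8, 14, 14, 19, 20, 24, 27, 28
The 2 values of 14 occupy positions 2–3 → average rank (2+3)/2 = 2.5.
Dee has value 14 → rank 2.5.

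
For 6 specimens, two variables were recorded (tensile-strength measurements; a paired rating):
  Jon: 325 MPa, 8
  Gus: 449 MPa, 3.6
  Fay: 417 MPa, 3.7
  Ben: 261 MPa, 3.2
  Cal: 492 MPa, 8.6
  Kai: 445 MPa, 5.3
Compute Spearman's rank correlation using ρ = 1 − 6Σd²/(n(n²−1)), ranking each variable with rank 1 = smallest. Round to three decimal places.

Ranks of variable 1: 2, 5, 3, 1, 6, 4
Ranks of variable 2: 5, 2, 3, 1, 6, 4
d = r₁ − r₂: -3, 3, 0, 0, 0, 0
d²: 9, 9, 0, 0, 0, 0; Σd² = 18
ρ = 1 − 6·18/(6·35) = 1 − 108/210 = 0.486

0.486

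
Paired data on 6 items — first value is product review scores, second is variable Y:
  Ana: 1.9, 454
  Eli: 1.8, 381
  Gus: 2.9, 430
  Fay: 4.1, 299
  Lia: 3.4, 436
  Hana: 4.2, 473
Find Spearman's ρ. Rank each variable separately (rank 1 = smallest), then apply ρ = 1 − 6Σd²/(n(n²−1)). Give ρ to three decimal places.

Ranks of variable 1: 2, 1, 3, 5, 4, 6
Ranks of variable 2: 5, 2, 3, 1, 4, 6
d = r₁ − r₂: -3, -1, 0, 4, 0, 0
d²: 9, 1, 0, 16, 0, 0; Σd² = 26
ρ = 1 − 6·26/(6·35) = 1 − 156/210 = 0.257

0.257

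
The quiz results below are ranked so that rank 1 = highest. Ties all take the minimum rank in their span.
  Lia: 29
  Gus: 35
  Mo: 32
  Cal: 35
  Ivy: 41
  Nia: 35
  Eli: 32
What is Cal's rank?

Sorted (descending): 41, 35, 35, 35, 32, 32, 29
The 3 values of 35 occupy positions 2–4 → each gets rank 2.
The 2 values of 32 occupy positions 5–6 → each gets rank 5.
Cal has value 35 → rank 2.

2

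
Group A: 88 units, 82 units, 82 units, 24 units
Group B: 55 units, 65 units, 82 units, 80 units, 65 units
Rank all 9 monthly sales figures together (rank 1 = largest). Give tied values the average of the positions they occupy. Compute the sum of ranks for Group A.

Sorted (descending): 88, 82, 82, 82, 80, 65, 65, 55, 24
The 3 values of 82 occupy positions 2–4 → average rank 3.
The 2 values of 65 occupy positions 6–7 → average rank (6+7)/2 = 6.5.
Group A values → pooled ranks: 88→1, 82→3, 82→3, 24→9
Rank sum = 1 + 3 + 3 + 9 = 16

16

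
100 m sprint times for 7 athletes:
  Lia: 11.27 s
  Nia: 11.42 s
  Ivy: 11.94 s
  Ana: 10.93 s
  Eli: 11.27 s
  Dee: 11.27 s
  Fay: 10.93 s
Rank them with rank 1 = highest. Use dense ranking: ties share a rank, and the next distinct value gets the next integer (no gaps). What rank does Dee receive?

Sorted (descending): 11.94, 11.42, 11.27, 11.27, 11.27, 10.93, 10.93
The 3 values of 11.27 share dense rank 3.
The 2 values of 10.93 share dense rank 4.
Remaining distinct values take the next consecutive integers.
Dee has value 11.27 s → rank 3.

3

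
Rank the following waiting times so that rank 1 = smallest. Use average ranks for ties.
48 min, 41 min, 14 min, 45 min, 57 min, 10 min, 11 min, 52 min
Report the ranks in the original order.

6, 4, 3, 5, 8, 1, 2, 7

Sorted (ascending): 10, 11, 14, 41, 45, 48, 52, 57
No ties — each value takes its position as its rank.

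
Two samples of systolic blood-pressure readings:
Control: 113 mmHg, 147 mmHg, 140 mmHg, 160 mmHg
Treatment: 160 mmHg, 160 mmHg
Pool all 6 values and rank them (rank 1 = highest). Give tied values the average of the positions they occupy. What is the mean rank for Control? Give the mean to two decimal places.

4.25

Sorted (descending): 160, 160, 160, 147, 140, 113
The 3 values of 160 occupy positions 1–3 → average rank 2.
Control values → pooled ranks: 113→6, 147→4, 140→5, 160→2
Mean rank = (6 + 4 + 5 + 2) / 4 = 4.25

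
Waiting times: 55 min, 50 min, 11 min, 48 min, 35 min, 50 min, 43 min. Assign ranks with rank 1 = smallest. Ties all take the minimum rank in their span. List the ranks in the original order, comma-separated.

7, 5, 1, 4, 2, 5, 3

Sorted (ascending): 11, 35, 43, 48, 50, 50, 55
The 2 values of 50 occupy positions 5–6 → each gets rank 5.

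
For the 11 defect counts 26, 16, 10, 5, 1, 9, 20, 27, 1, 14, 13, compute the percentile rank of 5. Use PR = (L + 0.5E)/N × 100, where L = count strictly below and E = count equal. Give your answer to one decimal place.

N = 11.
Strictly below 5: 2. Equal to 5: 1.
PR = (2 + 0.5·1)/11 × 100 = 22.7

22.7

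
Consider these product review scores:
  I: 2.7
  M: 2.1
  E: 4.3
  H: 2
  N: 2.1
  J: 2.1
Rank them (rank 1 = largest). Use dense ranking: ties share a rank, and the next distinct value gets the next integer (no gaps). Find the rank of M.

Sorted (descending): 4.3, 2.7, 2.1, 2.1, 2.1, 2
The 3 values of 2.1 share dense rank 3.
Remaining distinct values take the next consecutive integers.
M has value 2.1 → rank 3.

3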